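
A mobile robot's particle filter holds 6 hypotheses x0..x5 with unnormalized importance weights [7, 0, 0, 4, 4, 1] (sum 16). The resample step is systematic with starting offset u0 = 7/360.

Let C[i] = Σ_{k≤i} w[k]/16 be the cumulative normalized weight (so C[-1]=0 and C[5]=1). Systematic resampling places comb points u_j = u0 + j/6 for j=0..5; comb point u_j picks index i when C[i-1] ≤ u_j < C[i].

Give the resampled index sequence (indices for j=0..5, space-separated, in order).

C = [7/16, 7/16, 7/16, 11/16, 15/16, 1]
j=0: u_0=7/360 ∈ [0, 7/16) → index 0
j=1: u_1=67/360 ∈ [0, 7/16) → index 0
j=2: u_2=127/360 ∈ [0, 7/16) → index 0
j=3: u_3=187/360 ∈ [7/16, 11/16) → index 3
j=4: u_4=247/360 ∈ [7/16, 11/16) → index 3
j=5: u_5=307/360 ∈ [11/16, 15/16) → index 4

0 0 0 3 3 4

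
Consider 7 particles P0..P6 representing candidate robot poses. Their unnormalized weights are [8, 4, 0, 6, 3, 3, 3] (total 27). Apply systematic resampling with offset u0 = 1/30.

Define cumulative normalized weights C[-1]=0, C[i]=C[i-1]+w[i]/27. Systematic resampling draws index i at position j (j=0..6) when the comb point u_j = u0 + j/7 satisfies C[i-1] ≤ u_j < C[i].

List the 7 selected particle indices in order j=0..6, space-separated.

C = [8/27, 4/9, 4/9, 2/3, 7/9, 8/9, 1]
j=0: u_0=1/30 ∈ [0, 8/27) → index 0
j=1: u_1=37/210 ∈ [0, 8/27) → index 0
j=2: u_2=67/210 ∈ [8/27, 4/9) → index 1
j=3: u_3=97/210 ∈ [4/9, 2/3) → index 3
j=4: u_4=127/210 ∈ [4/9, 2/3) → index 3
j=5: u_5=157/210 ∈ [2/3, 7/9) → index 4
j=6: u_6=187/210 ∈ [8/9, 1) → index 6

0 0 1 3 3 4 6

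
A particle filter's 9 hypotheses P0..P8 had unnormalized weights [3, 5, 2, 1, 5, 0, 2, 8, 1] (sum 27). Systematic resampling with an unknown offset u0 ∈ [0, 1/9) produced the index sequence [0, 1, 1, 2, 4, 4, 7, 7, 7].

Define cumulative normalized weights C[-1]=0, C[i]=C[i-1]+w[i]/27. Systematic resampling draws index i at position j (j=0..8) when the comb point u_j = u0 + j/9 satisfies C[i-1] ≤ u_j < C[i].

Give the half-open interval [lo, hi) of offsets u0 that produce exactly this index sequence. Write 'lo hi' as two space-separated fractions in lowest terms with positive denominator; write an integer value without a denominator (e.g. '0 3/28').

C = [1/9, 8/27, 10/27, 11/27, 16/27, 16/27, 2/3, 26/27, 1]
j=0 picked index 0: u0 ∈ [0, 1/9)
j=1 picked index 1: u0 ∈ [0, 5/27)
j=2 picked index 1: u0 ∈ [-1/9, 2/27)
j=3 picked index 2: u0 ∈ [-1/27, 1/27)
j=4 picked index 4: u0 ∈ [-1/27, 4/27)
j=5 picked index 4: u0 ∈ [-4/27, 1/27)
j=6 picked index 7: u0 ∈ [0, 8/27)
j=7 picked index 7: u0 ∈ [-1/9, 5/27)
j=8 picked index 7: u0 ∈ [-2/9, 2/27)
intersection: [0, 1/27)

0 1/27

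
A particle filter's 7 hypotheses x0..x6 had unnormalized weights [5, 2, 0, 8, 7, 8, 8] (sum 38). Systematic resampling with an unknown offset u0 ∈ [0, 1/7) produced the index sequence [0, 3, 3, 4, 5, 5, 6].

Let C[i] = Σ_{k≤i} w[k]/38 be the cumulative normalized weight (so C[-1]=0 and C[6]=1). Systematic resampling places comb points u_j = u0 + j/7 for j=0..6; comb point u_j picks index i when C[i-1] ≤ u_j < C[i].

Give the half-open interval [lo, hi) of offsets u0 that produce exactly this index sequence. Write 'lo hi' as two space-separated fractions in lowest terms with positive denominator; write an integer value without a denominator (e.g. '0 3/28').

11/266 10/133

C = [5/38, 7/38, 7/38, 15/38, 11/19, 15/19, 1]
j=0 picked index 0: u0 ∈ [0, 5/38)
j=1 picked index 3: u0 ∈ [11/266, 67/266)
j=2 picked index 3: u0 ∈ [-27/266, 29/266)
j=3 picked index 4: u0 ∈ [-9/266, 20/133)
j=4 picked index 5: u0 ∈ [1/133, 29/133)
j=5 picked index 5: u0 ∈ [-18/133, 10/133)
j=6 picked index 6: u0 ∈ [-9/133, 1/7)
intersection: [11/266, 10/133)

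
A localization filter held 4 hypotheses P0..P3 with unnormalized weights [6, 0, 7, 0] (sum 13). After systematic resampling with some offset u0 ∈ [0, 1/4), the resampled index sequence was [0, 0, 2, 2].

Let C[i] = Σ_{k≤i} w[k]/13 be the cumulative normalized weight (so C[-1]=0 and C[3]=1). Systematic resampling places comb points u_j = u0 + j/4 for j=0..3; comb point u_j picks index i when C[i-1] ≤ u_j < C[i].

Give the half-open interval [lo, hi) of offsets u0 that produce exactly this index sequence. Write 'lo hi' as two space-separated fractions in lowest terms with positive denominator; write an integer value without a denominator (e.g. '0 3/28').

C = [6/13, 6/13, 1, 1]
j=0 picked index 0: u0 ∈ [0, 6/13)
j=1 picked index 0: u0 ∈ [-1/4, 11/52)
j=2 picked index 2: u0 ∈ [-1/26, 1/2)
j=3 picked index 2: u0 ∈ [-15/52, 1/4)
intersection: [0, 11/52)

0 11/52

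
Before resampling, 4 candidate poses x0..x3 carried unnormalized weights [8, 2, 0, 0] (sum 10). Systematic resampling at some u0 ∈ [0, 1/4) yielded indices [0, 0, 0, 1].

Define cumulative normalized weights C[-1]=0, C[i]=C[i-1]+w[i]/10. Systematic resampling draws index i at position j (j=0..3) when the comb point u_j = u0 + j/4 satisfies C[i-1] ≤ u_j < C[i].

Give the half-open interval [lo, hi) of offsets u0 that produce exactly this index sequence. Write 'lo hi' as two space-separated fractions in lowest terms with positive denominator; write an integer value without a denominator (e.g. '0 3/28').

1/20 1/4

C = [4/5, 1, 1, 1]
j=0 picked index 0: u0 ∈ [0, 4/5)
j=1 picked index 0: u0 ∈ [-1/4, 11/20)
j=2 picked index 0: u0 ∈ [-1/2, 3/10)
j=3 picked index 1: u0 ∈ [1/20, 1/4)
intersection: [1/20, 1/4)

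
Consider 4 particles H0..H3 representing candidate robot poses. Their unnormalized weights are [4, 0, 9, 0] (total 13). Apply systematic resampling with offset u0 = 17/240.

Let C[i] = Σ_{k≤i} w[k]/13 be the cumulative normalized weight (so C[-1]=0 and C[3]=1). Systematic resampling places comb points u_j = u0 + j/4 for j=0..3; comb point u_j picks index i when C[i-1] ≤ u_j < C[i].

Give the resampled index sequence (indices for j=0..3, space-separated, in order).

C = [4/13, 4/13, 1, 1]
j=0: u_0=17/240 ∈ [0, 4/13) → index 0
j=1: u_1=77/240 ∈ [4/13, 1) → index 2
j=2: u_2=137/240 ∈ [4/13, 1) → index 2
j=3: u_3=197/240 ∈ [4/13, 1) → index 2

0 2 2 2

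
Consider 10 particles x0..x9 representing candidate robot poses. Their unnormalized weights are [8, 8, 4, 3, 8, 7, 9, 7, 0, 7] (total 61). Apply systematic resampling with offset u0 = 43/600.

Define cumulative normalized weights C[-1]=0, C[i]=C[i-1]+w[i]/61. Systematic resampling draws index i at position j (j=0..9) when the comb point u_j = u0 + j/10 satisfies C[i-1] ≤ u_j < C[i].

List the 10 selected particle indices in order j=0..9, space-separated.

0 1 2 3 4 5 6 7 7 9

C = [8/61, 16/61, 20/61, 23/61, 31/61, 38/61, 47/61, 54/61, 54/61, 1]
j=0: u_0=43/600 ∈ [0, 8/61) → index 0
j=1: u_1=103/600 ∈ [8/61, 16/61) → index 1
j=2: u_2=163/600 ∈ [16/61, 20/61) → index 2
j=3: u_3=223/600 ∈ [20/61, 23/61) → index 3
j=4: u_4=283/600 ∈ [23/61, 31/61) → index 4
j=5: u_5=343/600 ∈ [31/61, 38/61) → index 5
j=6: u_6=403/600 ∈ [38/61, 47/61) → index 6
j=7: u_7=463/600 ∈ [47/61, 54/61) → index 7
j=8: u_8=523/600 ∈ [47/61, 54/61) → index 7
j=9: u_9=583/600 ∈ [54/61, 1) → index 9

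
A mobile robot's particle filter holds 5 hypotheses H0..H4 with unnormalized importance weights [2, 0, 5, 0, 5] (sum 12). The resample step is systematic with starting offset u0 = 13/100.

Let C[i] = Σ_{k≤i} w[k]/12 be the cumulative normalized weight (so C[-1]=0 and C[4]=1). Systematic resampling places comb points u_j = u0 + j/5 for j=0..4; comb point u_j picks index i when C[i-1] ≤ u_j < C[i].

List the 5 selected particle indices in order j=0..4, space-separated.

C = [1/6, 1/6, 7/12, 7/12, 1]
j=0: u_0=13/100 ∈ [0, 1/6) → index 0
j=1: u_1=33/100 ∈ [1/6, 7/12) → index 2
j=2: u_2=53/100 ∈ [1/6, 7/12) → index 2
j=3: u_3=73/100 ∈ [7/12, 1) → index 4
j=4: u_4=93/100 ∈ [7/12, 1) → index 4

0 2 2 4 4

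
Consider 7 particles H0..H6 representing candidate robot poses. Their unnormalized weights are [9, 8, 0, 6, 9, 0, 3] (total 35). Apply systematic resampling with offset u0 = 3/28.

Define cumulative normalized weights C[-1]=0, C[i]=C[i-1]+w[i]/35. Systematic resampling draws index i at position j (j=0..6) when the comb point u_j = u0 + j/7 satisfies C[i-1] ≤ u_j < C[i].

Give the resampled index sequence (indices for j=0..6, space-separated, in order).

0 0 1 3 4 4 6

C = [9/35, 17/35, 17/35, 23/35, 32/35, 32/35, 1]
j=0: u_0=3/28 ∈ [0, 9/35) → index 0
j=1: u_1=1/4 ∈ [0, 9/35) → index 0
j=2: u_2=11/28 ∈ [9/35, 17/35) → index 1
j=3: u_3=15/28 ∈ [17/35, 23/35) → index 3
j=4: u_4=19/28 ∈ [23/35, 32/35) → index 4
j=5: u_5=23/28 ∈ [23/35, 32/35) → index 4
j=6: u_6=27/28 ∈ [32/35, 1) → index 6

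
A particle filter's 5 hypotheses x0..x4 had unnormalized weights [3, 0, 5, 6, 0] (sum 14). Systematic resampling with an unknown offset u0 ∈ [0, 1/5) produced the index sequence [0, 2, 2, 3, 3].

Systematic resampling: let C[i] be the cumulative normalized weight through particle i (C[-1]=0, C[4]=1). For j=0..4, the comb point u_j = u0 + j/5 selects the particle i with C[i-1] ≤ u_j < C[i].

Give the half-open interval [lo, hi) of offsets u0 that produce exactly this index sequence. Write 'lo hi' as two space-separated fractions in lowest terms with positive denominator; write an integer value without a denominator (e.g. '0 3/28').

1/70 6/35

C = [3/14, 3/14, 4/7, 1, 1]
j=0 picked index 0: u0 ∈ [0, 3/14)
j=1 picked index 2: u0 ∈ [1/70, 13/35)
j=2 picked index 2: u0 ∈ [-13/70, 6/35)
j=3 picked index 3: u0 ∈ [-1/35, 2/5)
j=4 picked index 3: u0 ∈ [-8/35, 1/5)
intersection: [1/70, 6/35)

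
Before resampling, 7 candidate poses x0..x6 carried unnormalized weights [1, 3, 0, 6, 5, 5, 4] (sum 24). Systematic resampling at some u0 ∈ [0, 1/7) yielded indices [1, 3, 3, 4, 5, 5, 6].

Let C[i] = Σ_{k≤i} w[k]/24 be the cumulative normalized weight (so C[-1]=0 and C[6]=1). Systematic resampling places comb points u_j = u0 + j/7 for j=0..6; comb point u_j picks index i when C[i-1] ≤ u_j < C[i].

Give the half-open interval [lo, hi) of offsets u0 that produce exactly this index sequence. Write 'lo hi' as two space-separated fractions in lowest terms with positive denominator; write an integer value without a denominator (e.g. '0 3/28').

3/56 5/42

C = [1/24, 1/6, 1/6, 5/12, 5/8, 5/6, 1]
j=0 picked index 1: u0 ∈ [1/24, 1/6)
j=1 picked index 3: u0 ∈ [1/42, 23/84)
j=2 picked index 3: u0 ∈ [-5/42, 11/84)
j=3 picked index 4: u0 ∈ [-1/84, 11/56)
j=4 picked index 5: u0 ∈ [3/56, 11/42)
j=5 picked index 5: u0 ∈ [-5/56, 5/42)
j=6 picked index 6: u0 ∈ [-1/42, 1/7)
intersection: [3/56, 5/42)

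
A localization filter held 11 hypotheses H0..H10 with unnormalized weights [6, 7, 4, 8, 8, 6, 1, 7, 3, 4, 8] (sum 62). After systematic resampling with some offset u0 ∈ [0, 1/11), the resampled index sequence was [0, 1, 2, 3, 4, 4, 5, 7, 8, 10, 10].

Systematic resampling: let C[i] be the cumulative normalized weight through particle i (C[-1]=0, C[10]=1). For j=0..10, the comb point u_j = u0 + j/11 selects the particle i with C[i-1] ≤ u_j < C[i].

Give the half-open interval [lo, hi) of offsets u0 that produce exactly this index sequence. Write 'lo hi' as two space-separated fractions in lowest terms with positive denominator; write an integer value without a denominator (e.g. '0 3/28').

C = [3/31, 13/62, 17/62, 25/62, 33/62, 39/62, 20/31, 47/62, 25/31, 27/31, 1]
j=0 picked index 0: u0 ∈ [0, 3/31)
j=1 picked index 1: u0 ∈ [2/341, 81/682)
j=2 picked index 2: u0 ∈ [19/682, 63/682)
j=3 picked index 3: u0 ∈ [1/682, 89/682)
j=4 picked index 4: u0 ∈ [27/682, 115/682)
j=5 picked index 4: u0 ∈ [-35/682, 53/682)
j=6 picked index 5: u0 ∈ [-9/682, 57/682)
j=7 picked index 7: u0 ∈ [3/341, 83/682)
j=8 picked index 8: u0 ∈ [21/682, 27/341)
j=9 picked index 10: u0 ∈ [18/341, 2/11)
j=10 picked index 10: u0 ∈ [-13/341, 1/11)
intersection: [18/341, 53/682)

18/341 53/682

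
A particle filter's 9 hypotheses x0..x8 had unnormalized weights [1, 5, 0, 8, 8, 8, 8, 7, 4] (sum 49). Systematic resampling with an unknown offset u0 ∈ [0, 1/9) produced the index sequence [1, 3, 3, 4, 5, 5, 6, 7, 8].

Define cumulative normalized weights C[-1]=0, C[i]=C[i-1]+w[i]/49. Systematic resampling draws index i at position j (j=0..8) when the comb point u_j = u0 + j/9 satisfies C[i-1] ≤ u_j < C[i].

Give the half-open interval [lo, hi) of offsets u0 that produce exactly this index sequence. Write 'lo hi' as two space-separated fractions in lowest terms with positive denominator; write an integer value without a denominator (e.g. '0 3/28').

13/441 25/441

C = [1/49, 6/49, 6/49, 2/7, 22/49, 30/49, 38/49, 45/49, 1]
j=0 picked index 1: u0 ∈ [1/49, 6/49)
j=1 picked index 3: u0 ∈ [5/441, 11/63)
j=2 picked index 3: u0 ∈ [-44/441, 4/63)
j=3 picked index 4: u0 ∈ [-1/21, 17/147)
j=4 picked index 5: u0 ∈ [2/441, 74/441)
j=5 picked index 5: u0 ∈ [-47/441, 25/441)
j=6 picked index 6: u0 ∈ [-8/147, 16/147)
j=7 picked index 7: u0 ∈ [-1/441, 62/441)
j=8 picked index 8: u0 ∈ [13/441, 1/9)
intersection: [13/441, 25/441)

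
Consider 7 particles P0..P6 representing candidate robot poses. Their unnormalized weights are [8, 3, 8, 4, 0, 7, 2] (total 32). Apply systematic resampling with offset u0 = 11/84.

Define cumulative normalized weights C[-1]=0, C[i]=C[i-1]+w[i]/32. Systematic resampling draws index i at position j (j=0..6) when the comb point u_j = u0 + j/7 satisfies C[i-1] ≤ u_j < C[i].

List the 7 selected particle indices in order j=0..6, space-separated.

0 1 2 2 3 5 6

C = [1/4, 11/32, 19/32, 23/32, 23/32, 15/16, 1]
j=0: u_0=11/84 ∈ [0, 1/4) → index 0
j=1: u_1=23/84 ∈ [1/4, 11/32) → index 1
j=2: u_2=5/12 ∈ [11/32, 19/32) → index 2
j=3: u_3=47/84 ∈ [11/32, 19/32) → index 2
j=4: u_4=59/84 ∈ [19/32, 23/32) → index 3
j=5: u_5=71/84 ∈ [23/32, 15/16) → index 5
j=6: u_6=83/84 ∈ [15/16, 1) → index 6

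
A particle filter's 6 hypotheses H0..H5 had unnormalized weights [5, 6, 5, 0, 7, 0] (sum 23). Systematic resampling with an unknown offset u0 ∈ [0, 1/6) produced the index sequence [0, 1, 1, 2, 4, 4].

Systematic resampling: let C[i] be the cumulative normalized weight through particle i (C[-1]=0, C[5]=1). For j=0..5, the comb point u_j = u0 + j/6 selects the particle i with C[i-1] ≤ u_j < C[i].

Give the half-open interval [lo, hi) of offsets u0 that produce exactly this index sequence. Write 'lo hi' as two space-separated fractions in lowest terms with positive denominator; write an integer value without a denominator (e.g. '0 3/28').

C = [5/23, 11/23, 16/23, 16/23, 1, 1]
j=0 picked index 0: u0 ∈ [0, 5/23)
j=1 picked index 1: u0 ∈ [7/138, 43/138)
j=2 picked index 1: u0 ∈ [-8/69, 10/69)
j=3 picked index 2: u0 ∈ [-1/46, 9/46)
j=4 picked index 4: u0 ∈ [2/69, 1/3)
j=5 picked index 4: u0 ∈ [-19/138, 1/6)
intersection: [7/138, 10/69)

7/138 10/69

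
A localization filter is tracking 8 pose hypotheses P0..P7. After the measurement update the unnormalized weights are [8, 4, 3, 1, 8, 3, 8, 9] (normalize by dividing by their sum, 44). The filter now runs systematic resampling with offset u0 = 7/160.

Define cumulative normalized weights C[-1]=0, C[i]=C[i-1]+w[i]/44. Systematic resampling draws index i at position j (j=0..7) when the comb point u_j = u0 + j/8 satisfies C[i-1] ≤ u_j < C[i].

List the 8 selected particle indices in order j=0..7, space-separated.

C = [2/11, 3/11, 15/44, 4/11, 6/11, 27/44, 35/44, 1]
j=0: u_0=7/160 ∈ [0, 2/11) → index 0
j=1: u_1=27/160 ∈ [0, 2/11) → index 0
j=2: u_2=47/160 ∈ [3/11, 15/44) → index 2
j=3: u_3=67/160 ∈ [4/11, 6/11) → index 4
j=4: u_4=87/160 ∈ [4/11, 6/11) → index 4
j=5: u_5=107/160 ∈ [27/44, 35/44) → index 6
j=6: u_6=127/160 ∈ [27/44, 35/44) → index 6
j=7: u_7=147/160 ∈ [35/44, 1) → index 7

0 0 2 4 4 6 6 7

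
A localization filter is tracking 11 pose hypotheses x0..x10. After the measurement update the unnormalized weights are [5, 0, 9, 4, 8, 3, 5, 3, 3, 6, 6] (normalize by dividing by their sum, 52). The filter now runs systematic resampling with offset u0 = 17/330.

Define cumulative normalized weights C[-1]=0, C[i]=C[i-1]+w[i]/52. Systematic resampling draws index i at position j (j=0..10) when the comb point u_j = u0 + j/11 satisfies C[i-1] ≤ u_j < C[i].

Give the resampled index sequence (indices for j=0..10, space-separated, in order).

0 2 2 3 4 5 6 7 9 9 10

C = [5/52, 5/52, 7/26, 9/26, 1/2, 29/52, 17/26, 37/52, 10/13, 23/26, 1]
j=0: u_0=17/330 ∈ [0, 5/52) → index 0
j=1: u_1=47/330 ∈ [5/52, 7/26) → index 2
j=2: u_2=7/30 ∈ [5/52, 7/26) → index 2
j=3: u_3=107/330 ∈ [7/26, 9/26) → index 3
j=4: u_4=137/330 ∈ [9/26, 1/2) → index 4
j=5: u_5=167/330 ∈ [1/2, 29/52) → index 5
j=6: u_6=197/330 ∈ [29/52, 17/26) → index 6
j=7: u_7=227/330 ∈ [17/26, 37/52) → index 7
j=8: u_8=257/330 ∈ [10/13, 23/26) → index 9
j=9: u_9=287/330 ∈ [10/13, 23/26) → index 9
j=10: u_10=317/330 ∈ [23/26, 1) → index 10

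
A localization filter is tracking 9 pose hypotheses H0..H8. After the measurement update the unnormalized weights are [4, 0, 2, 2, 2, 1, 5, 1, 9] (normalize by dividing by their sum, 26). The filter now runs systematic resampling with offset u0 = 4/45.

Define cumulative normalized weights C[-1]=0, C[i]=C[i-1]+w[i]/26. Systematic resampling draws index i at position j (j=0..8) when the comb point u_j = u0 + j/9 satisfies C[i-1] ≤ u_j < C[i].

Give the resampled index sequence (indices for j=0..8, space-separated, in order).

C = [2/13, 2/13, 3/13, 4/13, 5/13, 11/26, 8/13, 17/26, 1]
j=0: u_0=4/45 ∈ [0, 2/13) → index 0
j=1: u_1=1/5 ∈ [2/13, 3/13) → index 2
j=2: u_2=14/45 ∈ [4/13, 5/13) → index 4
j=3: u_3=19/45 ∈ [5/13, 11/26) → index 5
j=4: u_4=8/15 ∈ [11/26, 8/13) → index 6
j=5: u_5=29/45 ∈ [8/13, 17/26) → index 7
j=6: u_6=34/45 ∈ [17/26, 1) → index 8
j=7: u_7=13/15 ∈ [17/26, 1) → index 8
j=8: u_8=44/45 ∈ [17/26, 1) → index 8

0 2 4 5 6 7 8 8 8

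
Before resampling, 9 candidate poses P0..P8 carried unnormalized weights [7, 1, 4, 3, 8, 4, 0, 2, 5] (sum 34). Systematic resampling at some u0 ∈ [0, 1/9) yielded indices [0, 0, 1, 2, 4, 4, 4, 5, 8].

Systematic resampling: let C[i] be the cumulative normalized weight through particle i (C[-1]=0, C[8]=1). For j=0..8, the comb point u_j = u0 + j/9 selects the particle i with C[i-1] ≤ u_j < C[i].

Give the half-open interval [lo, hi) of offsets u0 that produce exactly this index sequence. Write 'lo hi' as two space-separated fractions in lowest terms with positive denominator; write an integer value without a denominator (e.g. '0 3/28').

0 1/102

C = [7/34, 4/17, 6/17, 15/34, 23/34, 27/34, 27/34, 29/34, 1]
j=0 picked index 0: u0 ∈ [0, 7/34)
j=1 picked index 0: u0 ∈ [-1/9, 29/306)
j=2 picked index 1: u0 ∈ [-5/306, 2/153)
j=3 picked index 2: u0 ∈ [-5/51, 1/51)
j=4 picked index 4: u0 ∈ [-1/306, 71/306)
j=5 picked index 4: u0 ∈ [-35/306, 37/306)
j=6 picked index 4: u0 ∈ [-23/102, 1/102)
j=7 picked index 5: u0 ∈ [-31/306, 5/306)
j=8 picked index 8: u0 ∈ [-11/306, 1/9)
intersection: [0, 1/102)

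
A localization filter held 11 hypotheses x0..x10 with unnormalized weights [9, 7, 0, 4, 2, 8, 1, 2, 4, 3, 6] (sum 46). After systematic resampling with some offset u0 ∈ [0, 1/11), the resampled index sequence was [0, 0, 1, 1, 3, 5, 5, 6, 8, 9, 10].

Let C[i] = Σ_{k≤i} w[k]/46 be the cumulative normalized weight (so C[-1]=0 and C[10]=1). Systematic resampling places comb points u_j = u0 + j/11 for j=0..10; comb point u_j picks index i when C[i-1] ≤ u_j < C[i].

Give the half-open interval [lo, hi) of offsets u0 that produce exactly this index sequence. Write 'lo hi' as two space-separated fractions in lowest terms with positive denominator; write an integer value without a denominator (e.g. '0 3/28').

C = [9/46, 8/23, 8/23, 10/23, 11/23, 15/23, 31/46, 33/46, 37/46, 20/23, 1]
j=0 picked index 0: u0 ∈ [0, 9/46)
j=1 picked index 0: u0 ∈ [-1/11, 53/506)
j=2 picked index 1: u0 ∈ [7/506, 42/253)
j=3 picked index 1: u0 ∈ [-39/506, 19/253)
j=4 picked index 3: u0 ∈ [-4/253, 18/253)
j=5 picked index 5: u0 ∈ [6/253, 50/253)
j=6 picked index 5: u0 ∈ [-17/253, 27/253)
j=7 picked index 6: u0 ∈ [4/253, 19/506)
j=8 picked index 8: u0 ∈ [-5/506, 39/506)
j=9 picked index 9: u0 ∈ [-7/506, 13/253)
j=10 picked index 10: u0 ∈ [-10/253, 1/11)
intersection: [6/253, 19/506)

6/253 19/506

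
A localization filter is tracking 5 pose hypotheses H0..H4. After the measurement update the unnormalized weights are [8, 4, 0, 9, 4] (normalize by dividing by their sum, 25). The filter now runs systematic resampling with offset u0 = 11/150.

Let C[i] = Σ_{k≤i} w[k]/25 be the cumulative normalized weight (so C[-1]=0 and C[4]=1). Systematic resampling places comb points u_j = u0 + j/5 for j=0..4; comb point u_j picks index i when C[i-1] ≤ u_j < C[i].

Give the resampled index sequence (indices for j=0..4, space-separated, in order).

C = [8/25, 12/25, 12/25, 21/25, 1]
j=0: u_0=11/150 ∈ [0, 8/25) → index 0
j=1: u_1=41/150 ∈ [0, 8/25) → index 0
j=2: u_2=71/150 ∈ [8/25, 12/25) → index 1
j=3: u_3=101/150 ∈ [12/25, 21/25) → index 3
j=4: u_4=131/150 ∈ [21/25, 1) → index 4

0 0 1 3 4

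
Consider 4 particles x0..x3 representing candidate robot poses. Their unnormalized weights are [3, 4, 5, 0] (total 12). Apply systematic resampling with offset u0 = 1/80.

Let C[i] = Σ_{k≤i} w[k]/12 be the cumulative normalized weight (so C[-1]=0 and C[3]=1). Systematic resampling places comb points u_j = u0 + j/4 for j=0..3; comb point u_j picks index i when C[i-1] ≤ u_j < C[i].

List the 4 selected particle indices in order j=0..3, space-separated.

0 1 1 2

C = [1/4, 7/12, 1, 1]
j=0: u_0=1/80 ∈ [0, 1/4) → index 0
j=1: u_1=21/80 ∈ [1/4, 7/12) → index 1
j=2: u_2=41/80 ∈ [1/4, 7/12) → index 1
j=3: u_3=61/80 ∈ [7/12, 1) → index 2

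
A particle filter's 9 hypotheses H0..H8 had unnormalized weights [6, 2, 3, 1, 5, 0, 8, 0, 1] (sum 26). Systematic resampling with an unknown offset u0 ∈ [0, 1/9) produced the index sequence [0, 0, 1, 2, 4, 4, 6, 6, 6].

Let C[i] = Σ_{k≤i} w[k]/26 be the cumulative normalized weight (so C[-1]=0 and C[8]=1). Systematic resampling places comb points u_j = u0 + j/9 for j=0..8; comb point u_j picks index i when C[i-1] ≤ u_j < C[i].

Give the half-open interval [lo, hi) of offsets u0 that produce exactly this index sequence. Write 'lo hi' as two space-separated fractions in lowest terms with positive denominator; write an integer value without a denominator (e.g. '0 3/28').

2/117 17/234

C = [3/13, 4/13, 11/26, 6/13, 17/26, 17/26, 25/26, 25/26, 1]
j=0 picked index 0: u0 ∈ [0, 3/13)
j=1 picked index 0: u0 ∈ [-1/9, 14/117)
j=2 picked index 1: u0 ∈ [1/117, 10/117)
j=3 picked index 2: u0 ∈ [-1/39, 7/78)
j=4 picked index 4: u0 ∈ [2/117, 49/234)
j=5 picked index 4: u0 ∈ [-11/117, 23/234)
j=6 picked index 6: u0 ∈ [-1/78, 23/78)
j=7 picked index 6: u0 ∈ [-29/234, 43/234)
j=8 picked index 6: u0 ∈ [-55/234, 17/234)
intersection: [2/117, 17/234)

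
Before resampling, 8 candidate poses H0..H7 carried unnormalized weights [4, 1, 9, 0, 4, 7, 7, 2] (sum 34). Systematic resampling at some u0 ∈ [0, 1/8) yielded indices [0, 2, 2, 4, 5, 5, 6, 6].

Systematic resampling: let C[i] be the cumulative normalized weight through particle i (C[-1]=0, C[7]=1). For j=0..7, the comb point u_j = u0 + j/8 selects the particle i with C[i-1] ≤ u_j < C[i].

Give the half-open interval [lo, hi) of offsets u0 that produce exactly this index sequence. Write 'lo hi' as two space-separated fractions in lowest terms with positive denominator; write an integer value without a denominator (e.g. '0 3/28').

C = [2/17, 5/34, 7/17, 7/17, 9/17, 25/34, 16/17, 1]
j=0 picked index 0: u0 ∈ [0, 2/17)
j=1 picked index 2: u0 ∈ [3/136, 39/136)
j=2 picked index 2: u0 ∈ [-7/68, 11/68)
j=3 picked index 4: u0 ∈ [5/136, 21/136)
j=4 picked index 5: u0 ∈ [1/34, 4/17)
j=5 picked index 5: u0 ∈ [-13/136, 15/136)
j=6 picked index 6: u0 ∈ [-1/68, 13/68)
j=7 picked index 6: u0 ∈ [-19/136, 9/136)
intersection: [5/136, 9/136)

5/136 9/136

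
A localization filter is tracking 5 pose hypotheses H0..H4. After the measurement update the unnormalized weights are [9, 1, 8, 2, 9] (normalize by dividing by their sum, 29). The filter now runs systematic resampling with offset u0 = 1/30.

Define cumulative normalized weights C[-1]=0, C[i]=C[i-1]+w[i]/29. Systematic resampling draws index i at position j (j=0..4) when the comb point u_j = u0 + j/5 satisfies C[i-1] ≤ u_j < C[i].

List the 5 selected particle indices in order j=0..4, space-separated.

C = [9/29, 10/29, 18/29, 20/29, 1]
j=0: u_0=1/30 ∈ [0, 9/29) → index 0
j=1: u_1=7/30 ∈ [0, 9/29) → index 0
j=2: u_2=13/30 ∈ [10/29, 18/29) → index 2
j=3: u_3=19/30 ∈ [18/29, 20/29) → index 3
j=4: u_4=5/6 ∈ [20/29, 1) → index 4

0 0 2 3 4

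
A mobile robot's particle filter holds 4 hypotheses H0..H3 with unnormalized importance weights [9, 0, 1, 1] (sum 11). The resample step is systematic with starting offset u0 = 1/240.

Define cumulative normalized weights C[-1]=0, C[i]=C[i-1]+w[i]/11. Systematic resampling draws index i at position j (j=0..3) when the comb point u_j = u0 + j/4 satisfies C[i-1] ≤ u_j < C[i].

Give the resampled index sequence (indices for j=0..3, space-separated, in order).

0 0 0 0

C = [9/11, 9/11, 10/11, 1]
j=0: u_0=1/240 ∈ [0, 9/11) → index 0
j=1: u_1=61/240 ∈ [0, 9/11) → index 0
j=2: u_2=121/240 ∈ [0, 9/11) → index 0
j=3: u_3=181/240 ∈ [0, 9/11) → index 0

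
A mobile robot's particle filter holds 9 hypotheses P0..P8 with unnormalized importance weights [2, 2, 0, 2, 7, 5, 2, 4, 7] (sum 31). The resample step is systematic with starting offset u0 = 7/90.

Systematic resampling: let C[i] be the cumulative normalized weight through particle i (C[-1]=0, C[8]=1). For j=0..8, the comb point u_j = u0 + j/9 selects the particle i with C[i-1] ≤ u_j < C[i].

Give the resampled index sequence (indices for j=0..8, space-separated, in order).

C = [2/31, 4/31, 4/31, 6/31, 13/31, 18/31, 20/31, 24/31, 1]
j=0: u_0=7/90 ∈ [2/31, 4/31) → index 1
j=1: u_1=17/90 ∈ [4/31, 6/31) → index 3
j=2: u_2=3/10 ∈ [6/31, 13/31) → index 4
j=3: u_3=37/90 ∈ [6/31, 13/31) → index 4
j=4: u_4=47/90 ∈ [13/31, 18/31) → index 5
j=5: u_5=19/30 ∈ [18/31, 20/31) → index 6
j=6: u_6=67/90 ∈ [20/31, 24/31) → index 7
j=7: u_7=77/90 ∈ [24/31, 1) → index 8
j=8: u_8=29/30 ∈ [24/31, 1) → index 8

1 3 4 4 5 6 7 8 8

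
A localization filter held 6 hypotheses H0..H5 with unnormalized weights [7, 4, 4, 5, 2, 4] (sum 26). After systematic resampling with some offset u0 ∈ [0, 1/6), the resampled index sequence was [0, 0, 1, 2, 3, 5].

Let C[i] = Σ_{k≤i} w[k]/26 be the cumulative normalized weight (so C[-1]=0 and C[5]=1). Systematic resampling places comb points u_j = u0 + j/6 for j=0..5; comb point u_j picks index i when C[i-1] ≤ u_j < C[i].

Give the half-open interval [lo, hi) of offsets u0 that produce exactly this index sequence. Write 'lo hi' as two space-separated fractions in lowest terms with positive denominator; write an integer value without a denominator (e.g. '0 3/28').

1/78 1/13

C = [7/26, 11/26, 15/26, 10/13, 11/13, 1]
j=0 picked index 0: u0 ∈ [0, 7/26)
j=1 picked index 0: u0 ∈ [-1/6, 4/39)
j=2 picked index 1: u0 ∈ [-5/78, 7/78)
j=3 picked index 2: u0 ∈ [-1/13, 1/13)
j=4 picked index 3: u0 ∈ [-7/78, 4/39)
j=5 picked index 5: u0 ∈ [1/78, 1/6)
intersection: [1/78, 1/13)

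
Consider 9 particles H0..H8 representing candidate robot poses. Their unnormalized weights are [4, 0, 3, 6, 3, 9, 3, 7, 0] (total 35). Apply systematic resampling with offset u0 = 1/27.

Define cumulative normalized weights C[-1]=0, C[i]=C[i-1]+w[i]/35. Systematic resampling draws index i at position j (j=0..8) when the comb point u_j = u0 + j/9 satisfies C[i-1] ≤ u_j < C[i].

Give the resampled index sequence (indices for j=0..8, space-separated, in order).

0 2 3 3 5 5 5 7 7

C = [4/35, 4/35, 1/5, 13/35, 16/35, 5/7, 4/5, 1, 1]
j=0: u_0=1/27 ∈ [0, 4/35) → index 0
j=1: u_1=4/27 ∈ [4/35, 1/5) → index 2
j=2: u_2=7/27 ∈ [1/5, 13/35) → index 3
j=3: u_3=10/27 ∈ [1/5, 13/35) → index 3
j=4: u_4=13/27 ∈ [16/35, 5/7) → index 5
j=5: u_5=16/27 ∈ [16/35, 5/7) → index 5
j=6: u_6=19/27 ∈ [16/35, 5/7) → index 5
j=7: u_7=22/27 ∈ [4/5, 1) → index 7
j=8: u_8=25/27 ∈ [4/5, 1) → index 7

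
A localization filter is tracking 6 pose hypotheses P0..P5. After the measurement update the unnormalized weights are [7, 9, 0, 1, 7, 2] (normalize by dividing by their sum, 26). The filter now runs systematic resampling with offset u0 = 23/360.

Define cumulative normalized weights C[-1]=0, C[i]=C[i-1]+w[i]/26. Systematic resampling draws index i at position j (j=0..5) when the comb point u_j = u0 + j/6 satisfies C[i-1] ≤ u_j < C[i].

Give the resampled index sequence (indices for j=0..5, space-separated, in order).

C = [7/26, 8/13, 8/13, 17/26, 12/13, 1]
j=0: u_0=23/360 ∈ [0, 7/26) → index 0
j=1: u_1=83/360 ∈ [0, 7/26) → index 0
j=2: u_2=143/360 ∈ [7/26, 8/13) → index 1
j=3: u_3=203/360 ∈ [7/26, 8/13) → index 1
j=4: u_4=263/360 ∈ [17/26, 12/13) → index 4
j=5: u_5=323/360 ∈ [17/26, 12/13) → index 4

0 0 1 1 4 4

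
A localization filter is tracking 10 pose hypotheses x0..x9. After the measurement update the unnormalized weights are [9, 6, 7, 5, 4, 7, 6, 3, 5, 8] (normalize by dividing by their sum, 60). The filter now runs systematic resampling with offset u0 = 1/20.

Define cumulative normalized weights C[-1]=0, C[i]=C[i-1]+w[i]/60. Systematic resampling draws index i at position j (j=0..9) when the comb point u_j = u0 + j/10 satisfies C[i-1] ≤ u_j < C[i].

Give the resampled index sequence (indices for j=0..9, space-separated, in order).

C = [3/20, 1/4, 11/30, 9/20, 31/60, 19/30, 11/15, 47/60, 13/15, 1]
j=0: u_0=1/20 ∈ [0, 3/20) → index 0
j=1: u_1=3/20 ∈ [3/20, 1/4) → index 1
j=2: u_2=1/4 ∈ [1/4, 11/30) → index 2
j=3: u_3=7/20 ∈ [1/4, 11/30) → index 2
j=4: u_4=9/20 ∈ [9/20, 31/60) → index 4
j=5: u_5=11/20 ∈ [31/60, 19/30) → index 5
j=6: u_6=13/20 ∈ [19/30, 11/15) → index 6
j=7: u_7=3/4 ∈ [11/15, 47/60) → index 7
j=8: u_8=17/20 ∈ [47/60, 13/15) → index 8
j=9: u_9=19/20 ∈ [13/15, 1) → index 9

0 1 2 2 4 5 6 7 8 9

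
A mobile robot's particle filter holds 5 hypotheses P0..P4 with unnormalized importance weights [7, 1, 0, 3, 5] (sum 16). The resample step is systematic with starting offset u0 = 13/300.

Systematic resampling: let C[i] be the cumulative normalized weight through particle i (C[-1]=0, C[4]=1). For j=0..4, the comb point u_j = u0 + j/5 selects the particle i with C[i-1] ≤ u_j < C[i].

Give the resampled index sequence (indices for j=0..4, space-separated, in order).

0 0 1 3 4

C = [7/16, 1/2, 1/2, 11/16, 1]
j=0: u_0=13/300 ∈ [0, 7/16) → index 0
j=1: u_1=73/300 ∈ [0, 7/16) → index 0
j=2: u_2=133/300 ∈ [7/16, 1/2) → index 1
j=3: u_3=193/300 ∈ [1/2, 11/16) → index 3
j=4: u_4=253/300 ∈ [11/16, 1) → index 4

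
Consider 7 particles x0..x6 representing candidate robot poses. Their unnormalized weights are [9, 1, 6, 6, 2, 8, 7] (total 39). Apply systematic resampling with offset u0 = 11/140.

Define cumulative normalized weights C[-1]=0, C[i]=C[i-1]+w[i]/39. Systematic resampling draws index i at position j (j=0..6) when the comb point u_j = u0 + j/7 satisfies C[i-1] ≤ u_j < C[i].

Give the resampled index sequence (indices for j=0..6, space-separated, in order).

0 0 2 3 5 5 6

C = [3/13, 10/39, 16/39, 22/39, 8/13, 32/39, 1]
j=0: u_0=11/140 ∈ [0, 3/13) → index 0
j=1: u_1=31/140 ∈ [0, 3/13) → index 0
j=2: u_2=51/140 ∈ [10/39, 16/39) → index 2
j=3: u_3=71/140 ∈ [16/39, 22/39) → index 3
j=4: u_4=13/20 ∈ [8/13, 32/39) → index 5
j=5: u_5=111/140 ∈ [8/13, 32/39) → index 5
j=6: u_6=131/140 ∈ [32/39, 1) → index 6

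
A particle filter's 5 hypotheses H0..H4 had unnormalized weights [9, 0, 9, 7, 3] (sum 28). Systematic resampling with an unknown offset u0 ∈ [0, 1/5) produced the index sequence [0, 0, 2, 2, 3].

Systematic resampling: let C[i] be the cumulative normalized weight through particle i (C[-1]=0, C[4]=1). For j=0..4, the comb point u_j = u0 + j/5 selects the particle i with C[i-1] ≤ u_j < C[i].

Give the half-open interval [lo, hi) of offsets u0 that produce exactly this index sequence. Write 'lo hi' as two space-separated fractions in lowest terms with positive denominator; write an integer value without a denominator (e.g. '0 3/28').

0 3/70

C = [9/28, 9/28, 9/14, 25/28, 1]
j=0 picked index 0: u0 ∈ [0, 9/28)
j=1 picked index 0: u0 ∈ [-1/5, 17/140)
j=2 picked index 2: u0 ∈ [-11/140, 17/70)
j=3 picked index 2: u0 ∈ [-39/140, 3/70)
j=4 picked index 3: u0 ∈ [-11/70, 13/140)
intersection: [0, 3/70)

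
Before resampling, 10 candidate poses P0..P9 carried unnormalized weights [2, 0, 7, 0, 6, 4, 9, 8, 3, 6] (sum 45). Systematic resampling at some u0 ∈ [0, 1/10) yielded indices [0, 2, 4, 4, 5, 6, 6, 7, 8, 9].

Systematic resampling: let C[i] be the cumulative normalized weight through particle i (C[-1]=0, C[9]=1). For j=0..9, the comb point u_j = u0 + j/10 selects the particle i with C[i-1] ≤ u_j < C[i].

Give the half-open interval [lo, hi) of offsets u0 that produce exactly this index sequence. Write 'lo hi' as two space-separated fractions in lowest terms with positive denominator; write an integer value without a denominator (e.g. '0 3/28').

C = [2/45, 2/45, 1/5, 1/5, 1/3, 19/45, 28/45, 4/5, 13/15, 1]
j=0 picked index 0: u0 ∈ [0, 2/45)
j=1 picked index 2: u0 ∈ [-1/18, 1/10)
j=2 picked index 4: u0 ∈ [0, 2/15)
j=3 picked index 4: u0 ∈ [-1/10, 1/30)
j=4 picked index 5: u0 ∈ [-1/15, 1/45)
j=5 picked index 6: u0 ∈ [-7/90, 11/90)
j=6 picked index 6: u0 ∈ [-8/45, 1/45)
j=7 picked index 7: u0 ∈ [-7/90, 1/10)
j=8 picked index 8: u0 ∈ [0, 1/15)
j=9 picked index 9: u0 ∈ [-1/30, 1/10)
intersection: [0, 1/45)

0 1/45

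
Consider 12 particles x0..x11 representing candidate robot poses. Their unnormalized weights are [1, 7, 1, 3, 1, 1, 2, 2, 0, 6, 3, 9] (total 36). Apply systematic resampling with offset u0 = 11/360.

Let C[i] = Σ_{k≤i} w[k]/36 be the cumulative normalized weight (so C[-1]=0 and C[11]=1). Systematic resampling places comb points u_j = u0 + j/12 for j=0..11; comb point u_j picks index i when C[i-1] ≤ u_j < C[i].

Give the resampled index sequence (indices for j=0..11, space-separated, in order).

1 1 1 3 5 7 9 9 10 11 11 11

C = [1/36, 2/9, 1/4, 1/3, 13/36, 7/18, 4/9, 1/2, 1/2, 2/3, 3/4, 1]
j=0: u_0=11/360 ∈ [1/36, 2/9) → index 1
j=1: u_1=41/360 ∈ [1/36, 2/9) → index 1
j=2: u_2=71/360 ∈ [1/36, 2/9) → index 1
j=3: u_3=101/360 ∈ [1/4, 1/3) → index 3
j=4: u_4=131/360 ∈ [13/36, 7/18) → index 5
j=5: u_5=161/360 ∈ [4/9, 1/2) → index 7
j=6: u_6=191/360 ∈ [1/2, 2/3) → index 9
j=7: u_7=221/360 ∈ [1/2, 2/3) → index 9
j=8: u_8=251/360 ∈ [2/3, 3/4) → index 10
j=9: u_9=281/360 ∈ [3/4, 1) → index 11
j=10: u_10=311/360 ∈ [3/4, 1) → index 11
j=11: u_11=341/360 ∈ [3/4, 1) → index 11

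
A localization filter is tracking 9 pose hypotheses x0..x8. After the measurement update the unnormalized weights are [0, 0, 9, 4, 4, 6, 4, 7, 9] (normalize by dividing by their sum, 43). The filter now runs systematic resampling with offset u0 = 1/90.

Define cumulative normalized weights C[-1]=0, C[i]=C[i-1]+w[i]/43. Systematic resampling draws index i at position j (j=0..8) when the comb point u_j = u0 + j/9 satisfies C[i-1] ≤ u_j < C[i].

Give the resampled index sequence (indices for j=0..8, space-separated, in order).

C = [0, 0, 9/43, 13/43, 17/43, 23/43, 27/43, 34/43, 1]
j=0: u_0=1/90 ∈ [0, 9/43) → index 2
j=1: u_1=11/90 ∈ [0, 9/43) → index 2
j=2: u_2=7/30 ∈ [9/43, 13/43) → index 3
j=3: u_3=31/90 ∈ [13/43, 17/43) → index 4
j=4: u_4=41/90 ∈ [17/43, 23/43) → index 5
j=5: u_5=17/30 ∈ [23/43, 27/43) → index 6
j=6: u_6=61/90 ∈ [27/43, 34/43) → index 7
j=7: u_7=71/90 ∈ [27/43, 34/43) → index 7
j=8: u_8=9/10 ∈ [34/43, 1) → index 8

2 2 3 4 5 6 7 7 8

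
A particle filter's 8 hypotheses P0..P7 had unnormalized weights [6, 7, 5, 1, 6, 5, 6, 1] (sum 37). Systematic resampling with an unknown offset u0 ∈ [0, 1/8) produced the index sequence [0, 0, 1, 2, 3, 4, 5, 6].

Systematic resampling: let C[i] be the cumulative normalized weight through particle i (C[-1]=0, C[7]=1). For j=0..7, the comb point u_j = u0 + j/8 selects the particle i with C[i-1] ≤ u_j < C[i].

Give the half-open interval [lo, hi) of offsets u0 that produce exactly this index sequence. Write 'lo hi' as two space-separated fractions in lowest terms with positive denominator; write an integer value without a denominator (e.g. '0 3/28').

0 1/74

C = [6/37, 13/37, 18/37, 19/37, 25/37, 30/37, 36/37, 1]
j=0 picked index 0: u0 ∈ [0, 6/37)
j=1 picked index 0: u0 ∈ [-1/8, 11/296)
j=2 picked index 1: u0 ∈ [-13/148, 15/148)
j=3 picked index 2: u0 ∈ [-7/296, 33/296)
j=4 picked index 3: u0 ∈ [-1/74, 1/74)
j=5 picked index 4: u0 ∈ [-33/296, 15/296)
j=6 picked index 5: u0 ∈ [-11/148, 9/148)
j=7 picked index 6: u0 ∈ [-19/296, 29/296)
intersection: [0, 1/74)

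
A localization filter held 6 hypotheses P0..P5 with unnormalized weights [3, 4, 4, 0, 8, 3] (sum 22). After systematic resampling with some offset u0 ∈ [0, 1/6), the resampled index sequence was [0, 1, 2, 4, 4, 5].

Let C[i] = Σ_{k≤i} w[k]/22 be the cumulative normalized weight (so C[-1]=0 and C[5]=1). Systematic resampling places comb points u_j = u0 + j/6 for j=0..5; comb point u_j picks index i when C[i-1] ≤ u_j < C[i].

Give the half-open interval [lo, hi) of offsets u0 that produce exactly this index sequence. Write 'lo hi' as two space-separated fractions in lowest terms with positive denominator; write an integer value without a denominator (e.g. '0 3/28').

C = [3/22, 7/22, 1/2, 1/2, 19/22, 1]
j=0 picked index 0: u0 ∈ [0, 3/22)
j=1 picked index 1: u0 ∈ [-1/33, 5/33)
j=2 picked index 2: u0 ∈ [-1/66, 1/6)
j=3 picked index 4: u0 ∈ [0, 4/11)
j=4 picked index 4: u0 ∈ [-1/6, 13/66)
j=5 picked index 5: u0 ∈ [1/33, 1/6)
intersection: [1/33, 3/22)

1/33 3/22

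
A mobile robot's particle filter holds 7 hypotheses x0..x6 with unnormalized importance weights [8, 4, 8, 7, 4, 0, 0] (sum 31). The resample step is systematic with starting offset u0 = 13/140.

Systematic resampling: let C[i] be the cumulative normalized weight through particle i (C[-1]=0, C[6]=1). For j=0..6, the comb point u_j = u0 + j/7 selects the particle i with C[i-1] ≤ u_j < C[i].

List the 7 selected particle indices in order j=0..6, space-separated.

C = [8/31, 12/31, 20/31, 27/31, 1, 1, 1]
j=0: u_0=13/140 ∈ [0, 8/31) → index 0
j=1: u_1=33/140 ∈ [0, 8/31) → index 0
j=2: u_2=53/140 ∈ [8/31, 12/31) → index 1
j=3: u_3=73/140 ∈ [12/31, 20/31) → index 2
j=4: u_4=93/140 ∈ [20/31, 27/31) → index 3
j=5: u_5=113/140 ∈ [20/31, 27/31) → index 3
j=6: u_6=19/20 ∈ [27/31, 1) → index 4

0 0 1 2 3 3 4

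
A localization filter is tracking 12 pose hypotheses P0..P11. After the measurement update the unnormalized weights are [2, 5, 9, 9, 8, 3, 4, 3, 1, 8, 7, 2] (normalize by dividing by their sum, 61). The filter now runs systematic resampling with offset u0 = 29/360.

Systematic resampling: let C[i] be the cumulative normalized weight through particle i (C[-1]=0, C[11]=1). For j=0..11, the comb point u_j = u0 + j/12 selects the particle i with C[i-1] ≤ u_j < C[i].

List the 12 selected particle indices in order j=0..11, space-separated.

1 2 2 3 4 4 5 7 9 9 10 11

C = [2/61, 7/61, 16/61, 25/61, 33/61, 36/61, 40/61, 43/61, 44/61, 52/61, 59/61, 1]
j=0: u_0=29/360 ∈ [2/61, 7/61) → index 1
j=1: u_1=59/360 ∈ [7/61, 16/61) → index 2
j=2: u_2=89/360 ∈ [7/61, 16/61) → index 2
j=3: u_3=119/360 ∈ [16/61, 25/61) → index 3
j=4: u_4=149/360 ∈ [25/61, 33/61) → index 4
j=5: u_5=179/360 ∈ [25/61, 33/61) → index 4
j=6: u_6=209/360 ∈ [33/61, 36/61) → index 5
j=7: u_7=239/360 ∈ [40/61, 43/61) → index 7
j=8: u_8=269/360 ∈ [44/61, 52/61) → index 9
j=9: u_9=299/360 ∈ [44/61, 52/61) → index 9
j=10: u_10=329/360 ∈ [52/61, 59/61) → index 10
j=11: u_11=359/360 ∈ [59/61, 1) → index 11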